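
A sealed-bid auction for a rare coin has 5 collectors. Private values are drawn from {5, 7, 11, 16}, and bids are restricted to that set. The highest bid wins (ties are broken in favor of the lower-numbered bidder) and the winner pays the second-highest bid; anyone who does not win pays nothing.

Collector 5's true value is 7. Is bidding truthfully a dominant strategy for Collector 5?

Yes

Check each profile of the others' bids and compare truth against every alternative bid.
Others bid (5, 5, 5, 5): truth gives 2, best alternative gives 2.
Others bid (5, 5, 5, 7): truth gives 0, best alternative gives 0.
Others bid (5, 5, 5, 11): truth gives 0, best alternative gives 0.
Others bid (5, 5, 5, 16): truth gives 0, best alternative gives 0.
Others bid (5, 5, 7, 5): truth gives 0, best alternative gives 0.
Others bid (5, 5, 7, 7): truth gives 0, best alternative gives 0.
(Remaining 250 profiles checked similarly; truth is weakly best in each.)
In every case the truthful bid is at least as good as any alternative, so it is a dominant strategy.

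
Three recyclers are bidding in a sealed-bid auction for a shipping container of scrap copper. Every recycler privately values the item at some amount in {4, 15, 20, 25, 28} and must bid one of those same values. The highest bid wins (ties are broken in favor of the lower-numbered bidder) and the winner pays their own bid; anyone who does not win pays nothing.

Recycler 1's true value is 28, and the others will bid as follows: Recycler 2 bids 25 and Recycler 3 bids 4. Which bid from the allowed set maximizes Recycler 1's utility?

25

Bid 4: loses, pays 0, utility 0.
Bid 15: loses, pays 0, utility 0.
Bid 20: loses, pays 0, utility 0.
Bid 25: wins, pays 25, utility 28 - 25 = 3.
Bid 28: wins, pays 28, utility 28 - 28 = 0.
The best choice is 25 with utility 3.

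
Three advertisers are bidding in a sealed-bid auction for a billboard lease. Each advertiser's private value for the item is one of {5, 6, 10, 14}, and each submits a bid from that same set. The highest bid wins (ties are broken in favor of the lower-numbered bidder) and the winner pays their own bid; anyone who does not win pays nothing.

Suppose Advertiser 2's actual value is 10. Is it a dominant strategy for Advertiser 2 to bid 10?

Consider the case where Advertiser 1 bids 5 and Advertiser 3 bids 5.
Truthful bid 10: wins, pays 10, utility 10 - 10 = 0.
Bid 6 instead: wins, pays 6, utility 10 - 6 = 4.
Since 4 > 0, bidding 6 is strictly better here, so truthful bidding is not dominant.

No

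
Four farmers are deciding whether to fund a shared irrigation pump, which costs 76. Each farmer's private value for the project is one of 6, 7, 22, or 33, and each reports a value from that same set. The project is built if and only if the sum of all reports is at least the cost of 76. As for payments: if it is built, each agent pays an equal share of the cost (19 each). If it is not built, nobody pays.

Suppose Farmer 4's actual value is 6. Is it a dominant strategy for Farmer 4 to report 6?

Yes

Check each profile of the others' reports and compare truth against every alternative report.
Others report (6, 33, 33): truth gives -13, best alternative gives -13.
Others report (7, 33, 33): truth gives -13, best alternative gives -13.
Others report (22, 22, 33): truth gives -13, best alternative gives -13.
Others report (22, 33, 22): truth gives -13, best alternative gives -13.
Others report (22, 33, 33): truth gives -13, best alternative gives -13.
Others report (33, 6, 33): truth gives -13, best alternative gives -13.
(Remaining 58 profiles checked similarly; truth is weakly best in each.)
In every case the truthful report is at least as good as any alternative, so it is a dominant strategy.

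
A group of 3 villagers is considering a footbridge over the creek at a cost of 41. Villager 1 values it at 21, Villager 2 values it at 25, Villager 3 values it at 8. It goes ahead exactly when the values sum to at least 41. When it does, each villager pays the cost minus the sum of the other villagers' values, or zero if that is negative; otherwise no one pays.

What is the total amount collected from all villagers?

20

Total value 54 ≥ cost 41, so it is built.
Villager 1: others sum to 33; max(0, 41 - 33) = 8.
Villager 2: others sum to 29; max(0, 41 - 29) = 12.
Villager 3: others sum to 46; max(0, 41 - 46) = 0.
Total collected = 8 + 12 + 0 = 20.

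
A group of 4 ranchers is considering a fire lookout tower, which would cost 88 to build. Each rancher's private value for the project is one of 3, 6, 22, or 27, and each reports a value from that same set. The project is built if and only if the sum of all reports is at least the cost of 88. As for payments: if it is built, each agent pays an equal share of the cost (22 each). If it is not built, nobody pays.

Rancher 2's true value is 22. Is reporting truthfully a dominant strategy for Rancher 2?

Check each profile of the others' reports and compare truth against every alternative report.
Others report (3, 3, 3): truth gives 0, best alternative gives 0.
Others report (3, 3, 6): truth gives 0, best alternative gives 0.
Others report (3, 3, 22): truth gives 0, best alternative gives 0.
Others report (3, 3, 27): truth gives 0, best alternative gives 0.
Others report (3, 6, 3): truth gives 0, best alternative gives 0.
Others report (3, 6, 6): truth gives 0, best alternative gives 0.
(Remaining 58 profiles checked similarly; truth is weakly best in each.)
In every case the truthful report is at least as good as any alternative, so it is a dominant strategy.

Yes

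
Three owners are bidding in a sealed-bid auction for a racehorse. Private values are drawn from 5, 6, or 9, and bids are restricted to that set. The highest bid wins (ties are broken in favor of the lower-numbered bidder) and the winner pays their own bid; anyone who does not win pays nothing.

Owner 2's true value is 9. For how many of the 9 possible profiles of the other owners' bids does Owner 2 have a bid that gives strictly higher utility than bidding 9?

2

Others bid (5, 5): truth gives 0; bid 6 gives 3 > 0. Violating.
Others bid (5, 6): truth gives 0; bid 6 gives 3 > 0. Violating.
Others bid (5, 9): truth gives 0; no alternative beats it.
Others bid (6, 5): truth gives 0; no alternative beats it.
(Checking all 9 profiles: 2 have a profitable deviation, 7 do not.)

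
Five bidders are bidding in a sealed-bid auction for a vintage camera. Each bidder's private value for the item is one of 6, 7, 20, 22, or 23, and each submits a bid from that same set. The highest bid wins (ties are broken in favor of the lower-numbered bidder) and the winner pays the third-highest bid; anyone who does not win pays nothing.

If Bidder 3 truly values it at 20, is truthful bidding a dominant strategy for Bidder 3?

No

Consider the case where Bidder 1 bids 6, Bidder 2 bids 6, Bidder 4 bids 6 and Bidder 5 bids 22.
Truthful bid 20: loses, pays 0, utility 0.
Bid 22 instead: wins, pays 6, utility 20 - 6 = 14.
Since 14 > 0, bidding 22 is strictly better here, so truthful bidding is not dominant.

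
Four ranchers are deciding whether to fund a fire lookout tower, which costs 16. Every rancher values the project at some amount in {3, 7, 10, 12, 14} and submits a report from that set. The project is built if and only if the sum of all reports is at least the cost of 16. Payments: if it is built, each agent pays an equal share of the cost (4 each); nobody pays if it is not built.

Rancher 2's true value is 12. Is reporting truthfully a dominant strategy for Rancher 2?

Yes

Check each profile of the others' reports and compare truth against every alternative report.
Others report (3, 3, 3): truth gives 8, best alternative gives 8.
Others report (3, 3, 7): truth gives 8, best alternative gives 8.
Others report (3, 3, 10): truth gives 8, best alternative gives 8.
Others report (3, 3, 12): truth gives 8, best alternative gives 8.
Others report (3, 3, 14): truth gives 8, best alternative gives 8.
Others report (3, 7, 3): truth gives 8, best alternative gives 8.
(Remaining 119 profiles checked similarly; truth is weakly best in each.)
In every case the truthful report is at least as good as any alternative, so it is a dominant strategy.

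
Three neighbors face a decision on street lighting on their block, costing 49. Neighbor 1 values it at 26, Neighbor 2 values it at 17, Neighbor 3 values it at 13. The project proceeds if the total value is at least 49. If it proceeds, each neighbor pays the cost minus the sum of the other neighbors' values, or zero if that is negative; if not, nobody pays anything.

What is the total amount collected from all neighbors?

Total value 56 ≥ cost 49, so it is built.
Neighbor 1: others sum to 30; max(0, 49 - 30) = 19.
Neighbor 2: others sum to 39; max(0, 49 - 39) = 10.
Neighbor 3: others sum to 43; max(0, 49 - 43) = 6.
Total collected = 19 + 10 + 6 = 35.

35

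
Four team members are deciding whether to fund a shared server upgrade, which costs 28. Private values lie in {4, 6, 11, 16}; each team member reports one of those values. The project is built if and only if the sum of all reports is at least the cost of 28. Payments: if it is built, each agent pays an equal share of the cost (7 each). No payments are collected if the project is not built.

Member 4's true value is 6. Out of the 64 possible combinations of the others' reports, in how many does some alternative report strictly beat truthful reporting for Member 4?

Others report (6, 6, 11): truth gives -1; report 4 gives 0 > -1. Violating.
Others report (6, 11, 6): truth gives -1; report 4 gives 0 > -1. Violating.
Others report (11, 6, 6): truth gives -1; report 4 gives 0 > -1. Violating.
Others report (4, 4, 4): truth gives 0; no alternative beats it.
Others report (4, 4, 6): truth gives 0; no alternative beats it.
(Checking all 64 profiles: 3 have a profitable deviation, 61 do not.)

3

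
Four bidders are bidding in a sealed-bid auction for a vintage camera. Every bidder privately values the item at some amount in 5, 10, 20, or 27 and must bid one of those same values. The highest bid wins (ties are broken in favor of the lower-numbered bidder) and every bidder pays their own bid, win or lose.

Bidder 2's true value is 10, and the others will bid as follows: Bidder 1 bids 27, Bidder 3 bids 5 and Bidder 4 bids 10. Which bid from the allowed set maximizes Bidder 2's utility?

Bid 5: loses but pays 5, utility -5.
Bid 10: loses but pays 10, utility -10.
Bid 20: loses but pays 20, utility -20.
Bid 27: loses but pays 27, utility -27.
The best choice is 5 with utility -5.

5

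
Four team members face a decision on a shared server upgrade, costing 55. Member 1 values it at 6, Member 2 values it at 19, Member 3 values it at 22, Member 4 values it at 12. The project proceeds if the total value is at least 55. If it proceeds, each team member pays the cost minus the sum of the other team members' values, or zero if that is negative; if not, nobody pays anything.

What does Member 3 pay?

18

Total value 59 ≥ cost 55, so the project is built.
The other team members' values sum to 37.
Cost minus that sum is 55 - 37 = 18.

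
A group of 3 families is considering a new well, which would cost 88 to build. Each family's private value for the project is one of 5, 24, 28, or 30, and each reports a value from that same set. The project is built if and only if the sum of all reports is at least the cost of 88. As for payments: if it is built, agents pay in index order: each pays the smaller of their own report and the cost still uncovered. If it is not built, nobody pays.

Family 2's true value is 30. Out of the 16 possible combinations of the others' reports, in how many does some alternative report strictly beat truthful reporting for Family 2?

1

Others report (30, 30): truth gives 0; report 28 gives 2 > 0. Violating.
Others report (5, 5): truth gives 0; no alternative beats it.
Others report (5, 24): truth gives 0; no alternative beats it.
(Checking all 16 profiles: 1 has a profitable deviation, 15 do not.)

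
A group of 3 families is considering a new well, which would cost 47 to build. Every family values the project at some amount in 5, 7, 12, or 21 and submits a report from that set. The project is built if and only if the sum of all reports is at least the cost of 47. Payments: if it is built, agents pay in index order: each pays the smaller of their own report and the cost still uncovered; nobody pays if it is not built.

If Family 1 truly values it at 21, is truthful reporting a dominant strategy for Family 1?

Consider the case where Family 2 reports 21 and Family 3 reports 21.
Truthful report 21: project built, pays 21, utility 21 - 21 = 0.
Report 5 instead: project built, pays 5, utility 21 - 5 = 16.
Since 16 > 0, reporting 5 is strictly better here, so truthful reporting is not dominant.

No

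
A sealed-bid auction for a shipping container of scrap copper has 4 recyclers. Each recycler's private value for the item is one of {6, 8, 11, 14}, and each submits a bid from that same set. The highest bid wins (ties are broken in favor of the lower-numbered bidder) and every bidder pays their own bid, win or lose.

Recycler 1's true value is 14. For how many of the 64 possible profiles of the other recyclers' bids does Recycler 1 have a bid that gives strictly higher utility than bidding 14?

Others bid (6, 6, 6): truth gives 0; bid 6 gives 8 > 0. Violating.
Others bid (6, 6, 8): truth gives 0; bid 8 gives 6 > 0. Violating.
Others bid (6, 6, 11): truth gives 0; bid 11 gives 3 > 0. Violating.
Others bid (6, 8, 6): truth gives 0; bid 8 gives 6 > 0. Violating.
Others bid (6, 6, 14): truth gives 0; no alternative beats it.
Others bid (6, 8, 14): truth gives 0; no alternative beats it.
(Checking all 64 profiles: 27 have a profitable deviation, 37 do not.)

27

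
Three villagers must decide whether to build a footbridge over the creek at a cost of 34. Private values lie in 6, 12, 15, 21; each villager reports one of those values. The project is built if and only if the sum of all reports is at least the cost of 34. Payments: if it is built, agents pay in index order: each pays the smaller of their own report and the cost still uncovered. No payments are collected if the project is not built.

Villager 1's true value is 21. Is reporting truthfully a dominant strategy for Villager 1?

No

Consider the case where Villager 2 reports 6 and Villager 3 reports 15.
Truthful report 21: project built, pays 21, utility 21 - 21 = 0.
Report 15 instead: project built, pays 15, utility 21 - 15 = 6.
Since 6 > 0, reporting 15 is strictly better here, so truthful reporting is not dominant.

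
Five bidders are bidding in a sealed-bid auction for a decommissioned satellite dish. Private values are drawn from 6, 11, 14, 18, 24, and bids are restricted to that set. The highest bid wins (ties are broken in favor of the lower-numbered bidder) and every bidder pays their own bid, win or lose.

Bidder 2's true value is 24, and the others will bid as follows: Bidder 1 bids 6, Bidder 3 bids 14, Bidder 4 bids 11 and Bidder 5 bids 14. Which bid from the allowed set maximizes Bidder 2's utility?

14

Bid 6: loses but pays 6, utility -6.
Bid 11: loses but pays 11, utility -11.
Bid 14: wins, pays 14, utility 24 - 14 = 10.
Bid 18: wins, pays 18, utility 24 - 18 = 6.
Bid 24: wins, pays 24, utility 24 - 24 = 0.
The best choice is 14 with utility 10.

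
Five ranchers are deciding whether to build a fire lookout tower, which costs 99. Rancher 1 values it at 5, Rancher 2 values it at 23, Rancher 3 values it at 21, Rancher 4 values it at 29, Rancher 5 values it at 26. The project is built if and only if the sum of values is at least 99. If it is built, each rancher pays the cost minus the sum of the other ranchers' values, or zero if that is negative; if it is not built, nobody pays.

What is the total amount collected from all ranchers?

Total value 104 ≥ cost 99, so it is built.
Rancher 1: others sum to 99; max(0, 99 - 99) = 0.
Rancher 2: others sum to 81; max(0, 99 - 81) = 18.
Rancher 3: others sum to 83; max(0, 99 - 83) = 16.
Rancher 4: others sum to 75; max(0, 99 - 75) = 24.
Rancher 5: others sum to 78; max(0, 99 - 78) = 21.
Total collected = 0 + 18 + 16 + 24 + 21 = 79.

79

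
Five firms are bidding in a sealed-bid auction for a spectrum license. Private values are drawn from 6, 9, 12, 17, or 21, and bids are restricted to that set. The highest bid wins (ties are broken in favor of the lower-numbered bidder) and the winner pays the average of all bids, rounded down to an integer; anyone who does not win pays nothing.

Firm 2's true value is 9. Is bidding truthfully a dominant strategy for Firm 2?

Consider the case where Firm 1 bids 6, Firm 3 bids 6, Firm 4 bids 6 and Firm 5 bids 12.
Truthful bid 9: loses, pays 0, utility 0.
Bid 12 instead: wins, pays 8, utility 9 - 8 = 1.
Since 1 > 0, bidding 12 is strictly better here, so truthful bidding is not dominant.

No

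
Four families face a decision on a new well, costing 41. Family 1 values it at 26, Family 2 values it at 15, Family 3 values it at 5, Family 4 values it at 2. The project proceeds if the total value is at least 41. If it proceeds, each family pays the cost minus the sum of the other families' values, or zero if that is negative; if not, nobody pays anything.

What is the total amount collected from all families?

27

Total value 48 ≥ cost 41, so it is built.
Family 1: others sum to 22; max(0, 41 - 22) = 19.
Family 2: others sum to 33; max(0, 41 - 33) = 8.
Family 3: others sum to 43; max(0, 41 - 43) = 0.
Family 4: others sum to 46; max(0, 41 - 46) = 0.
Total collected = 19 + 8 + 0 + 0 = 27.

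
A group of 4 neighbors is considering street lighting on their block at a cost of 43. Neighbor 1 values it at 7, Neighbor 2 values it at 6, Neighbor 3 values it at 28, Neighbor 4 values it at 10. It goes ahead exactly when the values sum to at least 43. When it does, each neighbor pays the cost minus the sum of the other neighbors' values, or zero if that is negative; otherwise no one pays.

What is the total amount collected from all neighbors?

Total value 51 ≥ cost 43, so it is built.
Neighbor 1: others sum to 44; max(0, 43 - 44) = 0.
Neighbor 2: others sum to 45; max(0, 43 - 45) = 0.
Neighbor 3: others sum to 23; max(0, 43 - 23) = 20.
Neighbor 4: others sum to 41; max(0, 43 - 41) = 2.
Total collected = 0 + 0 + 20 + 2 = 22.

22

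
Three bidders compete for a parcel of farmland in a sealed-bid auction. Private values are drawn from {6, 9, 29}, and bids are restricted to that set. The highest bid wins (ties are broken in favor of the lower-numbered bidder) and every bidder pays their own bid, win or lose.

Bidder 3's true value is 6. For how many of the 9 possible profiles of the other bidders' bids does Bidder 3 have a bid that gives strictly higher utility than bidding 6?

1

Others bid (6, 6): truth gives -6; bid 9 gives -3 > -6. Violating.
Others bid (6, 9): truth gives -6; no alternative beats it.
Others bid (6, 29): truth gives -6; no alternative beats it.
(Checking all 9 profiles: 1 has a profitable deviation, 8 do not.)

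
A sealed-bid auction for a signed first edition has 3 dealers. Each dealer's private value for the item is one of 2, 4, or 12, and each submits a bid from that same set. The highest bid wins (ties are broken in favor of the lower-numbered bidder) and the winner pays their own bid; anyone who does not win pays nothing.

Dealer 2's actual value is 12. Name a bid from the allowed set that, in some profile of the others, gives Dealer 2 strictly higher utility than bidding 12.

4

Suppose Dealer 1 bids 2 and Dealer 3 bids 2.
Bid 12: wins, pays 12, utility 12 - 12 = 0.
Bid 4: wins, pays 4, utility 12 - 4 = 8.
So bidding 4 beats truth here (8 > 0).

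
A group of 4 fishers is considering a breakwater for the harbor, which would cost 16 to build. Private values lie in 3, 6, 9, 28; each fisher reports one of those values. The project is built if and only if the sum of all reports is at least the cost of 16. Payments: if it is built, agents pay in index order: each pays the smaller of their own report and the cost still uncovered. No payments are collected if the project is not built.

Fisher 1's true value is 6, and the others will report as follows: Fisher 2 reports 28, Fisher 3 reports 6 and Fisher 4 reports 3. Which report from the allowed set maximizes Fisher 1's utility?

Report 3: project built, pays 3, utility 6 - 3 = 3.
Report 6: project built, pays 6, utility 6 - 6 = 0.
Report 9: project built, pays 9, utility 6 - 9 = -3.
Report 28: project built, pays 16, utility 6 - 16 = -10.
The best choice is 3 with utility 3.

3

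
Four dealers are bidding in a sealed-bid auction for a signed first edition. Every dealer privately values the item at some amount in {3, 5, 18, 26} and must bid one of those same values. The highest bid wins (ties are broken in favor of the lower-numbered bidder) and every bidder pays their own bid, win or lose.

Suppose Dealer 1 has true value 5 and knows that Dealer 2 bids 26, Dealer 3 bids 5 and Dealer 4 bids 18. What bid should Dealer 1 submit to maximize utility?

Bid 3: loses but pays 3, utility -3.
Bid 5: loses but pays 5, utility -5.
Bid 18: loses but pays 18, utility -18.
Bid 26: wins, pays 26, utility 5 - 26 = -21.
The best choice is 3 with utility -3.

3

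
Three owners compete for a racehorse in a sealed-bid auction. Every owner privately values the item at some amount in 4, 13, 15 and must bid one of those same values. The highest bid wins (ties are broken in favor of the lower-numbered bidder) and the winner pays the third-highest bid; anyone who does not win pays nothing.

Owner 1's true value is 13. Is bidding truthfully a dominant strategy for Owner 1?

No

Consider the case where Owner 2 bids 4 and Owner 3 bids 15.
Truthful bid 13: loses, pays 0, utility 0.
Bid 15 instead: wins, pays 4, utility 13 - 4 = 9.
Since 9 > 0, bidding 15 is strictly better here, so truthful bidding is not dominant.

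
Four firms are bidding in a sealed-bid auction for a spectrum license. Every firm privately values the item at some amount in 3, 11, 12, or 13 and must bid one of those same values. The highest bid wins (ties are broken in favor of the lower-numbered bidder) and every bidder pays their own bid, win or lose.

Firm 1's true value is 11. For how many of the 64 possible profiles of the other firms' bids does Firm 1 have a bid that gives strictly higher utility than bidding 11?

Others bid (3, 3, 3): truth gives 0; bid 3 gives 8 > 0. Violating.
Others bid (3, 3, 12): truth gives -11; bid 12 gives -1 > -11. Violating.
Others bid (3, 3, 13): truth gives -11; bid 13 gives -2 > -11. Violating.
Others bid (3, 11, 12): truth gives -11; bid 12 gives -1 > -11. Violating.
Others bid (3, 3, 11): truth gives 0; no alternative beats it.
Others bid (3, 11, 3): truth gives 0; no alternative beats it.
(Checking all 64 profiles: 57 have a profitable deviation, 7 do not.)

57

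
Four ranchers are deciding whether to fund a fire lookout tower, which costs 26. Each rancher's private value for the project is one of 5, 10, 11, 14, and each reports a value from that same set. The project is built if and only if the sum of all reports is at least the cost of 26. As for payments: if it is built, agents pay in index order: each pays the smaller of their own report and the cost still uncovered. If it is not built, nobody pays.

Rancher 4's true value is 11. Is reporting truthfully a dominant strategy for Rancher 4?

Yes

Check each profile of the others' reports and compare truth against every alternative report.
Others report (5, 10, 11): truth gives 11, best alternative gives 11.
Others report (5, 10, 14): truth gives 11, best alternative gives 11.
Others report (5, 11, 10): truth gives 11, best alternative gives 11.
Others report (5, 11, 11): truth gives 11, best alternative gives 11.
Others report (5, 11, 14): truth gives 11, best alternative gives 11.
Others report (5, 14, 10): truth gives 11, best alternative gives 11.
(Remaining 58 profiles checked similarly; truth is weakly best in each.)
In every case the truthful report is at least as good as any alternative, so it is a dominant strategy.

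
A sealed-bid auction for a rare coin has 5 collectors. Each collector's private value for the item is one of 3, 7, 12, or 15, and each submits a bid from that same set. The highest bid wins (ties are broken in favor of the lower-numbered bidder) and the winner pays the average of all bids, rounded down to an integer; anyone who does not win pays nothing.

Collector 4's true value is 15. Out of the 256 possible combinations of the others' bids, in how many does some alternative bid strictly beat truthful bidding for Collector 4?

Others bid (3, 3, 3, 3): truth gives 10; bid 7 gives 12 > 10. Violating.
Others bid (3, 3, 3, 7): truth gives 9; bid 7 gives 11 > 9. Violating.
Others bid (3, 3, 3, 12): truth gives 8; bid 12 gives 9 > 8. Violating.
Others bid (3, 3, 7, 3): truth gives 9; bid 12 gives 10 > 9. Violating.
Others bid (3, 3, 3, 15): truth gives 8; no alternative beats it.
Others bid (3, 3, 7, 15): truth gives 7; no alternative beats it.
(Checking all 256 profiles: 15 have a profitable deviation, 241 do not.)

15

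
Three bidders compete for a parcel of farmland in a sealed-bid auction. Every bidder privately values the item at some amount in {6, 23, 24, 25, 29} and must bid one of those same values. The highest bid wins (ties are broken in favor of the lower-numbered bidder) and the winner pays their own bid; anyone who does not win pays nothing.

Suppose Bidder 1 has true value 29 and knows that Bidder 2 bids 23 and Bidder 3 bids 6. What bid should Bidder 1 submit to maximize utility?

Bid 6: loses, pays 0, utility 0.
Bid 23: wins, pays 23, utility 29 - 23 = 6.
Bid 24: wins, pays 24, utility 29 - 24 = 5.
Bid 25: wins, pays 25, utility 29 - 25 = 4.
Bid 29: wins, pays 29, utility 29 - 29 = 0.
The best choice is 23 with utility 6.

23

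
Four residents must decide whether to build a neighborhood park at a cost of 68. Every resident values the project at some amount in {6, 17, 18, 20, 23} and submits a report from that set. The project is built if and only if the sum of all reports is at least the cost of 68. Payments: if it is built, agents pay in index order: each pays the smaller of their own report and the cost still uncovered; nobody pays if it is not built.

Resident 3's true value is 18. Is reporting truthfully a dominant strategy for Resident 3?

No

Consider the case where Resident 1 reports 6, Resident 2 reports 23 and Resident 4 reports 23.
Truthful report 18: project built, pays 18, utility 18 - 18 = 0.
Report 17 instead: project built, pays 17, utility 18 - 17 = 1.
Since 1 > 0, reporting 17 is strictly better here, so truthful reporting is not dominant.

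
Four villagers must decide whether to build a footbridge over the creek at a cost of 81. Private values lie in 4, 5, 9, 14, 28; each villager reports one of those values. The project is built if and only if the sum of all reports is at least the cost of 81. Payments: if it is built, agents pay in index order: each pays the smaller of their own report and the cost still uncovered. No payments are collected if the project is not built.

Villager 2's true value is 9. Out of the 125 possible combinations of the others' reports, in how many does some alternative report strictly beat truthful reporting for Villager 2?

Others report (28, 28, 28): truth gives 0; report 4 gives 5 > 0. Violating.
Others report (4, 4, 4): truth gives 0; no alternative beats it.
Others report (4, 4, 5): truth gives 0; no alternative beats it.
(Checking all 125 profiles: 1 has a profitable deviation, 124 do not.)

1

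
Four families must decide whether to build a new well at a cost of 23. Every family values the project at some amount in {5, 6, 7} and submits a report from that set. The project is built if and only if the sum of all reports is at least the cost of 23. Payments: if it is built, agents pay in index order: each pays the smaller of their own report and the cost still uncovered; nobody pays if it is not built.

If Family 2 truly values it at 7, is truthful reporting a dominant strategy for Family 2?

No

Consider the case where Family 1 reports 5, Family 3 reports 5 and Family 4 reports 7.
Truthful report 7: project built, pays 7, utility 7 - 7 = 0.
Report 6 instead: project built, pays 6, utility 7 - 6 = 1.
Since 1 > 0, reporting 6 is strictly better here, so truthful reporting is not dominant.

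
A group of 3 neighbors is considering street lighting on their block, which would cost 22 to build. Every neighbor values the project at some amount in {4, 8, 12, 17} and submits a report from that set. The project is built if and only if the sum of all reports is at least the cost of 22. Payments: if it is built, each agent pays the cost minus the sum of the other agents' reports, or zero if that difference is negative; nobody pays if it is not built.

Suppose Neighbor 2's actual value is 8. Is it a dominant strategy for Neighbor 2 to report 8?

Yes

Check each profile of the others' reports and compare truth against every alternative report.
Others report (8, 17): truth gives 8, best alternative gives 8.
Others report (12, 12): truth gives 8, best alternative gives 8.
Others report (12, 17): truth gives 8, best alternative gives 8.
Others report (17, 8): truth gives 8, best alternative gives 8.
Others report (17, 12): truth gives 8, best alternative gives 8.
Others report (17, 17): truth gives 8, best alternative gives 8.
(Remaining 10 profiles checked similarly; truth is weakly best in each.)
In every case the truthful report is at least as good as any alternative, so it is a dominant strategy.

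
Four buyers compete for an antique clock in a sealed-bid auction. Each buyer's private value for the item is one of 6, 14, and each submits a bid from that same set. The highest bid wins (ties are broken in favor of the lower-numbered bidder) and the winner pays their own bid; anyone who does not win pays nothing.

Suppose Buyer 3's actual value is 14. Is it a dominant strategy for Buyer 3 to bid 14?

Check each profile of the others' bids and compare truth against every alternative bid.
Others bid (6, 6, 6): truth gives 0, best alternative gives 0.
Others bid (6, 6, 14): truth gives 0, best alternative gives 0.
Others bid (6, 14, 6): truth gives 0, best alternative gives 0.
Others bid (6, 14, 14): truth gives 0, best alternative gives 0.
Others bid (14, 6, 6): truth gives 0, best alternative gives 0.
Others bid (14, 6, 14): truth gives 0, best alternative gives 0.
(Remaining 2 profiles checked similarly; truth is weakly best in each.)
In every case the truthful bid is at least as good as any alternative, so it is a dominant strategy.

Yes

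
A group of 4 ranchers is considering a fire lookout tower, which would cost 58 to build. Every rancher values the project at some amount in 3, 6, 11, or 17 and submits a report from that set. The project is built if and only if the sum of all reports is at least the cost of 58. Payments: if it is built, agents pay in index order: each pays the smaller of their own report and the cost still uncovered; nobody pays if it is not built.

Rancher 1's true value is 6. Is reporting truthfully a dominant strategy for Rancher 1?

Check each profile of the others' reports and compare truth against every alternative report.
Others report (3, 3, 3): truth gives 0, best alternative gives 0.
Others report (3, 3, 6): truth gives 0, best alternative gives 0.
Others report (3, 3, 11): truth gives 0, best alternative gives 0.
Others report (3, 3, 17): truth gives 0, best alternative gives 0.
Others report (3, 6, 3): truth gives 0, best alternative gives 0.
Others report (3, 6, 6): truth gives 0, best alternative gives 0.
(Remaining 58 profiles checked similarly; truth is weakly best in each.)
In every case the truthful report is at least as good as any alternative, so it is a dominant strategy.

Yes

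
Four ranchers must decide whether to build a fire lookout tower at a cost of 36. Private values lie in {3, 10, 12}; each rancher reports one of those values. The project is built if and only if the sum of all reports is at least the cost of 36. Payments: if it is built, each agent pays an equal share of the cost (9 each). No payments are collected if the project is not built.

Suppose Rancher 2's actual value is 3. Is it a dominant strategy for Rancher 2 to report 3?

Yes

Check each profile of the others' reports and compare truth against every alternative report.
Others report (3, 12, 12): truth gives 0, best alternative gives -6.
Others report (10, 10, 10): truth gives 0, best alternative gives -6.
Others report (10, 10, 12): truth gives 0, best alternative gives -6.
Others report (10, 12, 10): truth gives 0, best alternative gives -6.
Others report (12, 3, 12): truth gives 0, best alternative gives -6.
Others report (12, 10, 10): truth gives 0, best alternative gives -6.
(Remaining 21 profiles checked similarly; truth is weakly best in each.)
In every case the truthful report is at least as good as any alternative, so it is a dominant strategy.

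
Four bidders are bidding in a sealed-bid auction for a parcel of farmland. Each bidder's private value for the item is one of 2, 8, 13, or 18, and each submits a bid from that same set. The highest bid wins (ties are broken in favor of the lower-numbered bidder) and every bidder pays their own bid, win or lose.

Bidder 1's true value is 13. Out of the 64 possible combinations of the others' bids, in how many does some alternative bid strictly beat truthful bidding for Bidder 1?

Others bid (2, 2, 2): truth gives 0; bid 2 gives 11 > 0. Violating.
Others bid (2, 2, 8): truth gives 0; bid 8 gives 5 > 0. Violating.
Others bid (2, 2, 18): truth gives -13; bid 2 gives -2 > -13. Violating.
Others bid (2, 8, 2): truth gives 0; bid 8 gives 5 > 0. Violating.
Others bid (2, 2, 13): truth gives 0; no alternative beats it.
Others bid (2, 8, 13): truth gives 0; no alternative beats it.
(Checking all 64 profiles: 45 have a profitable deviation, 19 do not.)

45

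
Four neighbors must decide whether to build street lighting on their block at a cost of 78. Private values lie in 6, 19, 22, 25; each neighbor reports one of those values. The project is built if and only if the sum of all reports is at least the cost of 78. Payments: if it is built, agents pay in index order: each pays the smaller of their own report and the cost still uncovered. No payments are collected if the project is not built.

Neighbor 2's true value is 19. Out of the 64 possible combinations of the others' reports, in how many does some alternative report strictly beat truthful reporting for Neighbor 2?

Others report (22, 25, 25): truth gives 0; report 6 gives 13 > 0. Violating.
Others report (25, 22, 25): truth gives 0; report 6 gives 13 > 0. Violating.
Others report (25, 25, 22): truth gives 0; report 6 gives 13 > 0. Violating.
Others report (25, 25, 25): truth gives 0; report 6 gives 13 > 0. Violating.
Others report (6, 6, 6): truth gives 0; no alternative beats it.
Others report (6, 6, 19): truth gives 0; no alternative beats it.
(Checking all 64 profiles: 4 have a profitable deviation, 60 do not.)

4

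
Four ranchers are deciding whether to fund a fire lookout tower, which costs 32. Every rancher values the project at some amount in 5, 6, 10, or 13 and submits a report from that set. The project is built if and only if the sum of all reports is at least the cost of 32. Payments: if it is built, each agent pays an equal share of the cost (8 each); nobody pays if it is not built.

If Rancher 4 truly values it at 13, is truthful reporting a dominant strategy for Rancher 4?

Yes

Check each profile of the others' reports and compare truth against every alternative report.
Others report (5, 5, 10): truth gives 5, best alternative gives 0.
Others report (5, 6, 10): truth gives 5, best alternative gives 0.
Others report (5, 10, 5): truth gives 5, best alternative gives 0.
Others report (5, 10, 6): truth gives 5, best alternative gives 0.
Others report (6, 5, 10): truth gives 5, best alternative gives 0.
Others report (6, 10, 5): truth gives 5, best alternative gives 0.
(Remaining 58 profiles checked similarly; truth is weakly best in each.)
In every case the truthful report is at least as good as any alternative, so it is a dominant strategy.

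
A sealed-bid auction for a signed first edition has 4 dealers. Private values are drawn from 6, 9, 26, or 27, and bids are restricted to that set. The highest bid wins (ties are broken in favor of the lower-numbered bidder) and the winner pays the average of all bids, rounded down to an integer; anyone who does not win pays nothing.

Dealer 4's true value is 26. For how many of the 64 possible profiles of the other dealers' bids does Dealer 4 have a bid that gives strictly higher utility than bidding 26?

Others bid (6, 6, 6): truth gives 15; bid 9 gives 20 > 15. Violating.
Others bid (6, 6, 26): truth gives 0; bid 27 gives 10 > 0. Violating.
Others bid (6, 9, 26): truth gives 0; bid 27 gives 9 > 0. Violating.
Others bid (6, 26, 6): truth gives 0; bid 27 gives 10 > 0. Violating.
Others bid (6, 6, 9): truth gives 15; no alternative beats it.
Others bid (6, 6, 27): truth gives 0; no alternative beats it.
(Checking all 64 profiles: 19 have a profitable deviation, 45 do not.)

19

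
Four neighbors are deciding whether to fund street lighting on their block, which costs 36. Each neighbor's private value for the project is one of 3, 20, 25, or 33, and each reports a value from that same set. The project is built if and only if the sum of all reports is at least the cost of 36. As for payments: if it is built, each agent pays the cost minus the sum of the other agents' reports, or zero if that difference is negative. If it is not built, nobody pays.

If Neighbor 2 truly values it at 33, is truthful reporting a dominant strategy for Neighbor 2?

Yes

Check each profile of the others' reports and compare truth against every alternative report.
Others report (3, 3, 3): truth gives 6, best alternative gives 0.
Others report (3, 3, 33): truth gives 33, best alternative gives 33.
Others report (3, 20, 20): truth gives 33, best alternative gives 33.
Others report (3, 20, 25): truth gives 33, best alternative gives 33.
Others report (3, 20, 33): truth gives 33, best alternative gives 33.
Others report (3, 25, 20): truth gives 33, best alternative gives 33.
(Remaining 58 profiles checked similarly; truth is weakly best in each.)
In every case the truthful report is at least as good as any alternative, so it is a dominant strategy.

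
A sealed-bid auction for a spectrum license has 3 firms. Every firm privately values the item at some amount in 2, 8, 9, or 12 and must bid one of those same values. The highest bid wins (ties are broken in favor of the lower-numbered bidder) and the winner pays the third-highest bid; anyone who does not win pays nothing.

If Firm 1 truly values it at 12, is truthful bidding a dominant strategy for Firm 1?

Yes

Check each profile of the others' bids and compare truth against every alternative bid.
Others bid (2, 12): truth gives 10, best alternative gives 0.
Others bid (12, 2): truth gives 10, best alternative gives 0.
Others bid (8, 12): truth gives 4, best alternative gives 0.
Others bid (12, 8): truth gives 4, best alternative gives 0.
Others bid (9, 12): truth gives 3, best alternative gives 0.
Others bid (12, 9): truth gives 3, best alternative gives 0.
(Remaining 10 profiles checked similarly; truth is weakly best in each.)
In every case the truthful bid is at least as good as any alternative, so it is a dominant strategy.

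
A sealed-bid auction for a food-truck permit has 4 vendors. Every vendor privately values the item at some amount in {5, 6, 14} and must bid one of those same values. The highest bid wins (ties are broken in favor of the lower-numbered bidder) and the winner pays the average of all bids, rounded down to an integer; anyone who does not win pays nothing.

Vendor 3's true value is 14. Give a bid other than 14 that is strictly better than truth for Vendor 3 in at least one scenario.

6

Suppose Vendor 1 bids 5, Vendor 2 bids 5 and Vendor 4 bids 5.
Bid 14: wins, pays 7, utility 14 - 7 = 7.
Bid 6: wins, pays 5, utility 14 - 5 = 9.
So bidding 6 beats truth here (9 > 7).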